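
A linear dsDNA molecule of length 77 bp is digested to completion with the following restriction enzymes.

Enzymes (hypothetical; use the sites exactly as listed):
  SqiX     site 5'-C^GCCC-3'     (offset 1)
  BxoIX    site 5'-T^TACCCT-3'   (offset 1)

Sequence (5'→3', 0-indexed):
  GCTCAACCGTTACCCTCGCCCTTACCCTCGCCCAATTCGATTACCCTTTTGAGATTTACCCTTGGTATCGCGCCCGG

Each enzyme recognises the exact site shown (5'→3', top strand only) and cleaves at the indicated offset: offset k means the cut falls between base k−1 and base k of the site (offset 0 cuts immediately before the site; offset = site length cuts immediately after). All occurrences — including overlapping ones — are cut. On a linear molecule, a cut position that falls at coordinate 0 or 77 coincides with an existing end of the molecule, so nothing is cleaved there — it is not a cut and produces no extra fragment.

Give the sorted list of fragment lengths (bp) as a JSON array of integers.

Per-enzyme occurrences:
  SqiX (CGCCC, off=1): starts [16, 28, 70] → cuts [17, 29, 71]
  BxoIX (TTACCCT, off=1): starts [9, 21, 40, 55] → cuts [10, 22, 41, 56]

All cut coordinates (distinct, sorted): [10, 17, 22, 29, 41, 56, 71]

Fragment lengths:
  [0,10): 10 bp
  [10,17): 7 bp
  [17,22): 5 bp
  [22,29): 7 bp
  [29,41): 12 bp
  [41,56): 15 bp
  [56,71): 15 bp
  [71,77): 6 bp

[5,6,7,7,10,12,15,15]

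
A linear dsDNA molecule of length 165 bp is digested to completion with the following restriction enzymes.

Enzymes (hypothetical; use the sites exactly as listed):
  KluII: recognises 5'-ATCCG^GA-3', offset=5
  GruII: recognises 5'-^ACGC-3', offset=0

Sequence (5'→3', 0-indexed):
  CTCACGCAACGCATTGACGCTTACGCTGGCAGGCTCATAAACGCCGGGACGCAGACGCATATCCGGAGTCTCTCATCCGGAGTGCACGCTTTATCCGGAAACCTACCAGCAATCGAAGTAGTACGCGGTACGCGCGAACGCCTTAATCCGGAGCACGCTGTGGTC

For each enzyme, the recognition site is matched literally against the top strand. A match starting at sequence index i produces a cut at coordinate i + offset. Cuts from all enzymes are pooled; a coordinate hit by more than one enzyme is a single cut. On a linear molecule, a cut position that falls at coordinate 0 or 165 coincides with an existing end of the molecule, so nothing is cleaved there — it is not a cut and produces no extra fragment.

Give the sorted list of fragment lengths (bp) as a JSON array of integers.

[3,4,5,6,6,6,7,8,8,8,11,11,12,13,14,18,25]

Site scan:
  KluII (ATCCGGA, off=5): starts [60, 74, 92, 145] → cuts [65, 79, 97, 150]
  GruII (ACGC, off=0): starts [3, 8, 16, 22, 40, 48, 54, 85, 122, 129, 137, 154] → cuts [3, 8, 16, 22, 40, 48, 54, 85, 122, 129, 137, 154]

All cut coordinates (distinct, sorted): [3, 8, 16, 22, 40, 48, 54, 65, 79, 85, 97, 122, 129, 137, 150, 154]

Fragments:
  [0,3): 3 bp
  [3,8): 5 bp
  [8,16): 8 bp
  [16,22): 6 bp
  [22,40): 18 bp
  [40,48): 8 bp
  [48,54): 6 bp
  [54,65): 11 bp
  [65,79): 14 bp
  [79,85): 6 bp
  [85,97): 12 bp
  [97,122): 25 bp
  [122,129): 7 bp
  [129,137): 8 bp
  [137,150): 13 bp
  [150,154): 4 bp
  [154,165): 11 bp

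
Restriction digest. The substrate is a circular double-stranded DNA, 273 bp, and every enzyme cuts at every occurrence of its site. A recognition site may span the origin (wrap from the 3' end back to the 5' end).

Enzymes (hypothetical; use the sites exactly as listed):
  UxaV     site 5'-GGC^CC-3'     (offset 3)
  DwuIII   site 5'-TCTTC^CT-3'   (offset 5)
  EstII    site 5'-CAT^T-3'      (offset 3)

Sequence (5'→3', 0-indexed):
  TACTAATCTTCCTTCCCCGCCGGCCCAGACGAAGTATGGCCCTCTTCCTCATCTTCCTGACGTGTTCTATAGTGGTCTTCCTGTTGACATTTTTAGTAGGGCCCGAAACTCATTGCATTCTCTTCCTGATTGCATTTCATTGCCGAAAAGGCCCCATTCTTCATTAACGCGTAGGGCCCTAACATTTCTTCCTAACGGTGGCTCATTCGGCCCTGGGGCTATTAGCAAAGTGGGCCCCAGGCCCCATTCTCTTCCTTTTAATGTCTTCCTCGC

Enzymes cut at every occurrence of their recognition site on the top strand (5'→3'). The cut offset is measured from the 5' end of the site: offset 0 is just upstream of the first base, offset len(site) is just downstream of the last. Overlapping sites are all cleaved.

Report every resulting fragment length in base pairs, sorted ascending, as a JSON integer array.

Per-enzyme occurrences:
  UxaV GGCCC/3: at [21, 37, 99, 149, 174, 208, 232, 239] ⇒ [24, 40, 102, 152, 177, 211, 235, 242]
  DwuIII TCTTCCT/5: at [6, 42, 51, 75, 120, 186, 249, 263] ⇒ [11, 47, 56, 80, 125, 191, 254, 268]
  EstII CATT/3: at [87, 110, 115, 132, 137, 154, 161, 182, 203, 244] ⇒ [90, 113, 118, 135, 140, 157, 164, 185, 206, 247]

Pooled cuts: [11, 24, 40, 47, 56, 80, 90, 102, 113, 118, 125, 135, 140, 152, 157, 164, 177, 185, 191, 206, 211, 235, 242, 247, 254, 268]

Fragment lengths:
  11→24: 13 bp
  24→40: 16 bp
  40→47: 7 bp
  47→56: 9 bp
  56→80: 24 bp
  80→90: 10 bp
  90→102: 12 bp
  102→113: 11 bp
  113→118: 5 bp
  118→125: 7 bp
  125→135: 10 bp
  135→140: 5 bp
  140→152: 12 bp
  152→157: 5 bp
  157→164: 7 bp
  164→177: 13 bp
  177→185: 8 bp
  185→191: 6 bp
  191→206: 15 bp
  206→211: 5 bp
  211→235: 24 bp
  235→242: 7 bp
  242→247: 5 bp
  247→254: 7 bp
  254→268: 14 bp
  268→11 (wrap): 273-268+11 = 16 bp

[5,5,5,5,5,6,7,7,7,7,7,8,9,10,10,11,12,12,13,13,14,15,16,16,24,24]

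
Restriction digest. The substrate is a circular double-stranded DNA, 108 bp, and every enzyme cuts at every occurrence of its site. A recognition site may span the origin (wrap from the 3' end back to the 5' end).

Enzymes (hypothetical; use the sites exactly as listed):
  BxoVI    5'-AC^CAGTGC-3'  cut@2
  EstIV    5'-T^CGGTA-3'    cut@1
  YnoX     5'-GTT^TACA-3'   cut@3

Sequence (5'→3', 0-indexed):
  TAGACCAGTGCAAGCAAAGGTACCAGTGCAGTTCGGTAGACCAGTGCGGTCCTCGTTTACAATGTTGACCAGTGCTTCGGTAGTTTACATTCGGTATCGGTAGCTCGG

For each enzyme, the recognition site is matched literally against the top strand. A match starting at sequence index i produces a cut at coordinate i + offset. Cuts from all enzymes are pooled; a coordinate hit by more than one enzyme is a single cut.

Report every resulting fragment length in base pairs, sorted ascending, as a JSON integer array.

[6,6,8,8,8,8,8,10,12,16,18]

Site scan:
  BxoVI ACCAGTGC/2: at [3, 21, 39, 67] ⇒ [5, 23, 41, 69]
  EstIV TCGGTA/1: at [32, 76, 90, 96, 104] ⇒ [33, 77, 91, 97, 105]
  YnoX GTTTACA/3: at [54, 82] ⇒ [57, 85]

Pooled cuts: [5, 23, 33, 41, 57, 69, 77, 85, 91, 97, 105]

Fragments:
  5→23: 18 bp
  23→33: 10 bp
  33→41: 8 bp
  41→57: 16 bp
  57→69: 12 bp
  69→77: 8 bp
  77→85: 8 bp
  85→91: 6 bp
  91→97: 6 bp
  97→105: 8 bp
  105→5 (wrap): 108-105+5 = 8 bp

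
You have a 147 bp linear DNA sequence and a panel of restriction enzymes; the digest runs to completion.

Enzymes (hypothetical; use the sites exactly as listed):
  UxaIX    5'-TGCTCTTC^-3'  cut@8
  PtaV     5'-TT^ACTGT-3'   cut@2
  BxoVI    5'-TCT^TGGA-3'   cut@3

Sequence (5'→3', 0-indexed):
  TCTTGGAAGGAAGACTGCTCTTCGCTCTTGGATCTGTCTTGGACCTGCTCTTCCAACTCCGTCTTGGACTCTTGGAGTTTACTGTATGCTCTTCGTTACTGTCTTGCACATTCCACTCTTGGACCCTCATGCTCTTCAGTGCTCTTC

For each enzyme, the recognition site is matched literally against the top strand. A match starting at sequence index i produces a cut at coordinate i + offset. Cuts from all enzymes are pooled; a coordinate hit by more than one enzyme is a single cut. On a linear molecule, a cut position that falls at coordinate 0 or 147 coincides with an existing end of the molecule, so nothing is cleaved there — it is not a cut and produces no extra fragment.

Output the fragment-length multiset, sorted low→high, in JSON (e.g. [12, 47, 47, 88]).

[3,3,5,8,8,10,11,11,14,14,18,20,22]

Scan for sites:
  UxaIX (TGCTCTTC, off=8): starts [15, 45, 86, 129, 139] → cuts [23, 53, 94, 137] (position 147 is a terminus of the linear molecule — no cut)
  PtaV (TTACTGT, off=2): starts [78, 95] → cuts [80, 97]
  BxoVI (TCTTGGA, off=3): starts [0, 25, 36, 61, 69, 116] → cuts [3, 28, 39, 64, 72, 119]

Pooled cuts: [3, 23, 28, 39, 53, 64, 72, 80, 94, 97, 119, 137]

Fragments:
  [0,3): 3 bp
  [3,23): 20 bp
  [23,28): 5 bp
  [28,39): 11 bp
  [39,53): 14 bp
  [53,64): 11 bp
  [64,72): 8 bp
  [72,80): 8 bp
  [80,94): 14 bp
  [94,97): 3 bp
  [97,119): 22 bp
  [119,137): 18 bp
  [137,147): 10 bp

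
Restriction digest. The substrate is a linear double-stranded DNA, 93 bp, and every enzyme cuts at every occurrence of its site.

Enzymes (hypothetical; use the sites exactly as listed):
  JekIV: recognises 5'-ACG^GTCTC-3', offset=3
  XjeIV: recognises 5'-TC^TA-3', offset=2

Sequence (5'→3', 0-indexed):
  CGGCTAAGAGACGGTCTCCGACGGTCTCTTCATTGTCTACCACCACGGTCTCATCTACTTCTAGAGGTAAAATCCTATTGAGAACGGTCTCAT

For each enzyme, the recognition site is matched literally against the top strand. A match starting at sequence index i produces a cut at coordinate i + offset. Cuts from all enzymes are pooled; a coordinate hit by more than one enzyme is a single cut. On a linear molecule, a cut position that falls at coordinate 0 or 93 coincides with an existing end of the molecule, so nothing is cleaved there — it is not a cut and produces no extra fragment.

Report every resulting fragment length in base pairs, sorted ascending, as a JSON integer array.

[6,7,8,10,10,13,14,25]

Per-enzyme occurrences:
  JekIV ACGGTCTC/3: at [10, 20, 44, 83] ⇒ [13, 23, 47, 86]
  XjeIV TCTA/2: at [35, 53, 59] ⇒ [37, 55, 61]

All cut coordinates (distinct, sorted): [13, 23, 37, 47, 55, 61, 86]

Fragments:
  [0,13): 13 bp
  [13,23): 10 bp
  [23,37): 14 bp
  [37,47): 10 bp
  [47,55): 8 bp
  [55,61): 6 bp
  [61,86): 25 bp
  [86,93): 7 bp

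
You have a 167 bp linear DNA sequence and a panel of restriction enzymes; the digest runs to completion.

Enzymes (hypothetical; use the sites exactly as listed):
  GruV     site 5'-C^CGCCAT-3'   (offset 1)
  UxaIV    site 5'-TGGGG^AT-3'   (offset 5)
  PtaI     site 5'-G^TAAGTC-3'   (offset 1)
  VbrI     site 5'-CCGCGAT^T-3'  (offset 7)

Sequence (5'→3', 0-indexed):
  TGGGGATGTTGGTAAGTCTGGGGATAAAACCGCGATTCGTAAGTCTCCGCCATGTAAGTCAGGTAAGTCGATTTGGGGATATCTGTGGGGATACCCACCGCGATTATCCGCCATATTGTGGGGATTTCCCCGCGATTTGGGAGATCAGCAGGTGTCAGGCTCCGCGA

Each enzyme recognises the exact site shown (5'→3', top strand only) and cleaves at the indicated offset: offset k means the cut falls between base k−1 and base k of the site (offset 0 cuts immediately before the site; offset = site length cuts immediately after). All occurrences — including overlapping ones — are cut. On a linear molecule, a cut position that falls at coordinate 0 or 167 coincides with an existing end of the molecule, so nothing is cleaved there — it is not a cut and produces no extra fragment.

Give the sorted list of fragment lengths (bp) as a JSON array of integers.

[3,4,5,7,7,8,9,11,12,13,13,14,15,15,31]

Site scan:
  GruV CCGCCAT/1: at [46, 107] ⇒ [47, 108]
  UxaIV TGGGGAT/5: at [0, 18, 73, 85, 118] ⇒ [5, 23, 78, 90, 123]
  PtaI GTAAGTC/1: at [11, 38, 53, 62] ⇒ [12, 39, 54, 63]
  VbrI CCGCGATT/7: at [29, 97, 129] ⇒ [36, 104, 136]

All cut coordinates (distinct, sorted): [5, 12, 23, 36, 39, 47, 54, 63, 78, 90, 104, 108, 123, 136]

Fragment lengths:
  [0,5): 5 bp
  [5,12): 7 bp
  [12,23): 11 bp
  [23,36): 13 bp
  [36,39): 3 bp
  [39,47): 8 bp
  [47,54): 7 bp
  [54,63): 9 bp
  [63,78): 15 bp
  [78,90): 12 bp
  [90,104): 14 bp
  [104,108): 4 bp
  [108,123): 15 bp
  [123,136): 13 bp
  [136,167): 31 bp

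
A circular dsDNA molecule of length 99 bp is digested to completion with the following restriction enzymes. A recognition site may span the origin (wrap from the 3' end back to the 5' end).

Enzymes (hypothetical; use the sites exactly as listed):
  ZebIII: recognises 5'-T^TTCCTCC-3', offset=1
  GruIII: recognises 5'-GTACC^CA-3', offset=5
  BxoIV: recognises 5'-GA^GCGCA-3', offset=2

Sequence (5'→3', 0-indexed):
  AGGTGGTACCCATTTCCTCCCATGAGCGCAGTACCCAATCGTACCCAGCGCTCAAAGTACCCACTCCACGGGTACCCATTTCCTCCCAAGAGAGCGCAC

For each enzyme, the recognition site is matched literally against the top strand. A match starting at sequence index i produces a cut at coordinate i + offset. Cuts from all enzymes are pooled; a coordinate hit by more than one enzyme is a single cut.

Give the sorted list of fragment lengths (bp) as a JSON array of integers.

[3,3,10,10,12,14,15,16,16]

Scan for sites:
  ZebIII (TTTCCTCC, off=1): starts [12, 78] → cuts [13, 79]
  GruIII (GTACCCA, off=5): starts [5, 30, 40, 56, 71] → cuts [10, 35, 45, 61, 76]
  BxoIV (GAGCGCA, off=2): starts [23, 91] → cuts [25, 93]

Pooled cuts: [10, 13, 25, 35, 45, 61, 76, 79, 93]

Fragments:
  10→13: 3 bp
  13→25: 12 bp
  25→35: 10 bp
  35→45: 10 bp
  45→61: 16 bp
  61→76: 15 bp
  76→79: 3 bp
  79→93: 14 bp
  93→10 (wrap): 99-93+10 = 16 bp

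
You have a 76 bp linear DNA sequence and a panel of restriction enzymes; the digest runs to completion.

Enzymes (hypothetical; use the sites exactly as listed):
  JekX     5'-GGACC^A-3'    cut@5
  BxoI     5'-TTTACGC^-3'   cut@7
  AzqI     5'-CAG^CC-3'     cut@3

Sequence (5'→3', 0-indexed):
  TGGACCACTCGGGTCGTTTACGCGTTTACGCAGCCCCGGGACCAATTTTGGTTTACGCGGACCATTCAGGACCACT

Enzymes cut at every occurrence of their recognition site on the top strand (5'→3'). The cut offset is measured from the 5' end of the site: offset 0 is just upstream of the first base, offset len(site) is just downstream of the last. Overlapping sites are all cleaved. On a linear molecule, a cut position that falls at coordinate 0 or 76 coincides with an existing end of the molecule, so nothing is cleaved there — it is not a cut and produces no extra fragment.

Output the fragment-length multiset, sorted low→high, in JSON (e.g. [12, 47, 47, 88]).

[2,3,5,6,8,10,10,15,17]

Site scan:
  JekX (GGACCA, off=5): starts [1, 38, 58, 68] → cuts [6, 43, 63, 73]
  BxoI (TTTACGC, off=7): starts [16, 24, 51] → cuts [23, 31, 58]
  AzqI (CAGCC, off=3): starts [30] → cuts [33]

Pooled cuts: [6, 23, 31, 33, 43, 58, 63, 73]

Fragment lengths:
  [0,6): 6 bp
  [6,23): 17 bp
  [23,31): 8 bp
  [31,33): 2 bp
  [33,43): 10 bp
  [43,58): 15 bp
  [58,63): 5 bp
  [63,73): 10 bp
  [73,76): 3 bp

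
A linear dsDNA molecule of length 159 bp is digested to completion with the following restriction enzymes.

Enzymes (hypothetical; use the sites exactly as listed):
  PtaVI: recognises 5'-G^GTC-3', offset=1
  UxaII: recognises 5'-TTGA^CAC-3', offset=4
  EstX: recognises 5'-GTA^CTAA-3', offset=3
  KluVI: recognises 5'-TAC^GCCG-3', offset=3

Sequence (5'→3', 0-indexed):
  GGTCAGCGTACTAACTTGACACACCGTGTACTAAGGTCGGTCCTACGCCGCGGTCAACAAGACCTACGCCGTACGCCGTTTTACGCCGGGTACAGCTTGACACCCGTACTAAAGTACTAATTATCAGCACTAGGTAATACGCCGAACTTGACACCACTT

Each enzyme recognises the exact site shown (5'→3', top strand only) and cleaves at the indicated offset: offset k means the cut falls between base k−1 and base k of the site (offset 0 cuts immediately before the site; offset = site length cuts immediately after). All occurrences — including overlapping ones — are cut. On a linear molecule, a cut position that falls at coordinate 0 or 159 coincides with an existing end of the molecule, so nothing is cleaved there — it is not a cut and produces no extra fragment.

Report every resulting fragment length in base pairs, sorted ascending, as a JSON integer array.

[1,4,5,6,7,7,8,8,8,9,9,10,11,11,15,16,24]

Scan for sites:
  PtaVI (GGTC, off=1): starts [0, 34, 38, 51] → cuts [1, 35, 39, 52]
  UxaII (TTGACAC, off=4): starts [15, 96, 147] → cuts [19, 100, 151]
  EstX (GTACTAA, off=3): starts [7, 27, 105, 113] → cuts [10, 30, 108, 116]
  KluVI (TACGCCG, off=3): starts [43, 64, 71, 81, 137] → cuts [46, 67, 74, 84, 140]

Pooled cuts: [1, 10, 19, 30, 35, 39, 46, 52, 67, 74, 84, 100, 108, 116, 140, 151]

Fragments:
  [0,1): 1 bp
  [1,10): 9 bp
  [10,19): 9 bp
  [19,30): 11 bp
  [30,35): 5 bp
  [35,39): 4 bp
  [39,46): 7 bp
  [46,52): 6 bp
  [52,67): 15 bp
  [67,74): 7 bp
  [74,84): 10 bp
  [84,100): 16 bp
  [100,108): 8 bp
  [108,116): 8 bp
  [116,140): 24 bp
  [140,151): 11 bp
  [151,159): 8 bp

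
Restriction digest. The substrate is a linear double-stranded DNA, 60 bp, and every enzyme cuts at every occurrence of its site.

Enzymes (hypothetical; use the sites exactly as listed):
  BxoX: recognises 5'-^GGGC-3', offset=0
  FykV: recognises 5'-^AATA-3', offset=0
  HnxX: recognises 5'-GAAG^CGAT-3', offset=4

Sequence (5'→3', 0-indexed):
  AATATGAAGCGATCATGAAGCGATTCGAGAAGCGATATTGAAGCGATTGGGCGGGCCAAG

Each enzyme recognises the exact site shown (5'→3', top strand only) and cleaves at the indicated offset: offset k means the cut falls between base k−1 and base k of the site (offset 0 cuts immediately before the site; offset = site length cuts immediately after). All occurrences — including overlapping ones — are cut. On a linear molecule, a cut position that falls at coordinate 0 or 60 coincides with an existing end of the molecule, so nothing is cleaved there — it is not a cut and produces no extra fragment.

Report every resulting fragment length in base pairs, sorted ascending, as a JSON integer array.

Site scan:
  BxoX (GGGC, off=0): starts [48, 52] → cuts [48, 52]
  FykV (AATA, off=0): starts [0] → cuts [] (position 0 is a terminus of the linear molecule — no cut)
  HnxX (GAAGCGAT, off=4): starts [5, 16, 28, 39] → cuts [9, 20, 32, 43]

Pooled cuts: [9, 20, 32, 43, 48, 52]

Fragments:
  [0,9): 9 bp
  [9,20): 11 bp
  [20,32): 12 bp
  [32,43): 11 bp
  [43,48): 5 bp
  [48,52): 4 bp
  [52,60): 8 bp

[4,5,8,9,11,11,12]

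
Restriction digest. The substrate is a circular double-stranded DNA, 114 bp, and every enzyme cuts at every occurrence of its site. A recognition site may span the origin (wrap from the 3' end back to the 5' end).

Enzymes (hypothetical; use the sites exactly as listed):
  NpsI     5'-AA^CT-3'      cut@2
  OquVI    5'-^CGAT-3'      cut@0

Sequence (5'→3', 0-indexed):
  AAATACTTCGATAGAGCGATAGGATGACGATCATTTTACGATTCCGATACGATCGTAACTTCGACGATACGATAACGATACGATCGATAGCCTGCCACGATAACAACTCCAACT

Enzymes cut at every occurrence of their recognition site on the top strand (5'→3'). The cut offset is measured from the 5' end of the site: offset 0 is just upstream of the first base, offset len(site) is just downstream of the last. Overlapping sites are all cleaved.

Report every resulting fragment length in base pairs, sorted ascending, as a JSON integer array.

Scan for sites:
  NpsI AACT/2: at [56, 104, 110] ⇒ [58, 106, 112]
  OquVI CGAT/0: at [8, 16, 27, 38, 44, 49, 64, 69, 75, 80, 84, 97] ⇒ [8, 16, 27, 38, 44, 49, 64, 69, 75, 80, 84, 97]

Pooled cuts: [8, 16, 27, 38, 44, 49, 58, 64, 69, 75, 80, 84, 97, 106, 112]

Fragments:
  8→16: 8 bp
  16→27: 11 bp
  27→38: 11 bp
  38→44: 6 bp
  44→49: 5 bp
  49→58: 9 bp
  58→64: 6 bp
  64→69: 5 bp
  69→75: 6 bp
  75→80: 5 bp
  80→84: 4 bp
  84→97: 13 bp
  97→106: 9 bp
  106→112: 6 bp
  112→8 (wrap): 114-112+8 = 10 bp

[4,5,5,5,6,6,6,6,8,9,9,10,11,11,13]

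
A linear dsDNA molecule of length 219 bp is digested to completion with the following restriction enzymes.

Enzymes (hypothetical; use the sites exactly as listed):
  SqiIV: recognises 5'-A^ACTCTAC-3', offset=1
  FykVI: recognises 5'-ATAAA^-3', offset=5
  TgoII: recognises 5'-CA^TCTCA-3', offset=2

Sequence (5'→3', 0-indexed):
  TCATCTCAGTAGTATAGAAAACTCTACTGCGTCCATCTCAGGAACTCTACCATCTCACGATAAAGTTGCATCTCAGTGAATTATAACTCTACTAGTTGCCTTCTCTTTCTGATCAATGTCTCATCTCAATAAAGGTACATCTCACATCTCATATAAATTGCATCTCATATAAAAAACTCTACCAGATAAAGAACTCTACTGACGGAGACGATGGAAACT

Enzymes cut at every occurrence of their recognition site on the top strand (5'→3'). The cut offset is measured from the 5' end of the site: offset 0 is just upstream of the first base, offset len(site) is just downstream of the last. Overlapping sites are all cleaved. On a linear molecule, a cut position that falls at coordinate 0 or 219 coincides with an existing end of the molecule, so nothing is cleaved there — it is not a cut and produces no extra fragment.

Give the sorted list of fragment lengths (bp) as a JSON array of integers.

Scan for sites:
  SqiIV (AACTCTAC, off=1): starts [19, 42, 84, 174, 191] → cuts [20, 43, 85, 175, 192]
  FykVI (ATAAA, off=5): starts [59, 128, 152, 168, 185] → cuts [64, 133, 157, 173, 190]
  TgoII (CATCTCA, off=2): starts [1, 33, 50, 68, 121, 137, 144, 160] → cuts [3, 35, 52, 70, 123, 139, 146, 162]

All cut coordinates (distinct, sorted): [3, 20, 35, 43, 52, 64, 70, 85, 123, 133, 139, 146, 157, 162, 173, 175, 190, 192]

Fragment lengths:
  [0,3): 3 bp
  [3,20): 17 bp
  [20,35): 15 bp
  [35,43): 8 bp
  [43,52): 9 bp
  [52,64): 12 bp
  [64,70): 6 bp
  [70,85): 15 bp
  [85,123): 38 bp
  [123,133): 10 bp
  [133,139): 6 bp
  [139,146): 7 bp
  [146,157): 11 bp
  [157,162): 5 bp
  [162,173): 11 bp
  [173,175): 2 bp
  [175,190): 15 bp
  [190,192): 2 bp
  [192,219): 27 bp

[2,2,3,5,6,6,7,8,9,10,11,11,12,15,15,15,17,27,38]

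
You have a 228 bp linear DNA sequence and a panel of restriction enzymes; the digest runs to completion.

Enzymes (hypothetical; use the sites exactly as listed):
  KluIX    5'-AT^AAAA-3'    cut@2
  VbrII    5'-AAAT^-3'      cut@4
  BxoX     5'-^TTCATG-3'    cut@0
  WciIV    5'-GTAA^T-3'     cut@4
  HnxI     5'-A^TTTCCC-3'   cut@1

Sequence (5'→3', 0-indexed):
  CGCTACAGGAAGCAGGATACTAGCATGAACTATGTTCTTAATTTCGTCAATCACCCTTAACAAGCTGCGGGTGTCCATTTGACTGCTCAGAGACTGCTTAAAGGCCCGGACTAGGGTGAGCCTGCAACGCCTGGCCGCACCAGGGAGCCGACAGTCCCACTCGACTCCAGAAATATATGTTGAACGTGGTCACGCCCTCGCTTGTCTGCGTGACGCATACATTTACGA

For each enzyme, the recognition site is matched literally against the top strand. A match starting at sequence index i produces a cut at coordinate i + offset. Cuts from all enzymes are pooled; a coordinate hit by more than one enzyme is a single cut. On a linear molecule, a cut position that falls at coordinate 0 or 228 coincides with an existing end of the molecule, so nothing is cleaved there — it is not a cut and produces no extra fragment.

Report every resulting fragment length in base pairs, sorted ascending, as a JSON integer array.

[54,174]

Scan for sites:
  KluIX (ATAAAA, off=2): no sites
  VbrII (AAAT, off=4): starts [170] → cuts [174]
  BxoX (TTCATG, off=0): no sites
  WciIV (GTAAT, off=4): no sites
  HnxI (ATTTCCC, off=1): no sites

Pooled cuts: [174]

Fragment lengths:
  [0,174): 174 bp
  [174,228): 54 bp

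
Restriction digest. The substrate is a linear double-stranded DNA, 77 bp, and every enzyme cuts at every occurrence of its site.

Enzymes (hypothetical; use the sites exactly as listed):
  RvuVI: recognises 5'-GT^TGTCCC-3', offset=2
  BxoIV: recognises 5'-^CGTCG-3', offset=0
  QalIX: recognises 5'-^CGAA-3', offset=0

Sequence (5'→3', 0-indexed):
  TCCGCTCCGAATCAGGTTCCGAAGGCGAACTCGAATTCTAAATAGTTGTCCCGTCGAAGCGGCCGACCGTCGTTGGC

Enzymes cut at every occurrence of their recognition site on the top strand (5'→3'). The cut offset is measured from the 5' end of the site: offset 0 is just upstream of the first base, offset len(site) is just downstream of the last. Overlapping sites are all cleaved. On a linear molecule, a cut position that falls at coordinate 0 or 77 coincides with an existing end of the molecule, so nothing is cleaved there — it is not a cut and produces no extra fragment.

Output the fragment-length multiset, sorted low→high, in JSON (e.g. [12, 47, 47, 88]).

Scan for sites:
  RvuVI (GTTGTCCC, off=2): starts [44] → cuts [46]
  BxoIV (CGTCG, off=0): starts [51, 67] → cuts [51, 67]
  QalIX (CGAA, off=0): starts [7, 19, 25, 31, 54] → cuts [7, 19, 25, 31, 54]

Pooled cuts: [7, 19, 25, 31, 46, 51, 54, 67]

Fragments:
  [0,7): 7 bp
  [7,19): 12 bp
  [19,25): 6 bp
  [25,31): 6 bp
  [31,46): 15 bp
  [46,51): 5 bp
  [51,54): 3 bp
  [54,67): 13 bp
  [67,77): 10 bp

[3,5,6,6,7,10,12,13,15]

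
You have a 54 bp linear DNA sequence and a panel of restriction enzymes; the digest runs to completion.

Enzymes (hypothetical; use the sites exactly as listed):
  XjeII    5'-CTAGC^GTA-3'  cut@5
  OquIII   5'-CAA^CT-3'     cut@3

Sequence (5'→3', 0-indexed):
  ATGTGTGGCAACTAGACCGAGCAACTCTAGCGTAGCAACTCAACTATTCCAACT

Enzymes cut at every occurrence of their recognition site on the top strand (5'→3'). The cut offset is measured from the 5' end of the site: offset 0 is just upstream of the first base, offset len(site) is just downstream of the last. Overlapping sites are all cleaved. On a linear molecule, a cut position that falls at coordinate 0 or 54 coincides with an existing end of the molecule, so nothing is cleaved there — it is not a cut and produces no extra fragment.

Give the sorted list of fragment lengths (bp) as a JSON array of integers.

Per-enzyme occurrences:
  XjeII CTAGCGTA/5: at [26] ⇒ [31]
  OquIII CAACT/3: at [8, 21, 35, 40, 49] ⇒ [11, 24, 38, 43, 52]

Pooled cuts: [11, 24, 31, 38, 43, 52]

Fragments:
  [0,11): 11 bp
  [11,24): 13 bp
  [24,31): 7 bp
  [31,38): 7 bp
  [38,43): 5 bp
  [43,52): 9 bp
  [52,54): 2 bp

[2,5,7,7,9,11,13]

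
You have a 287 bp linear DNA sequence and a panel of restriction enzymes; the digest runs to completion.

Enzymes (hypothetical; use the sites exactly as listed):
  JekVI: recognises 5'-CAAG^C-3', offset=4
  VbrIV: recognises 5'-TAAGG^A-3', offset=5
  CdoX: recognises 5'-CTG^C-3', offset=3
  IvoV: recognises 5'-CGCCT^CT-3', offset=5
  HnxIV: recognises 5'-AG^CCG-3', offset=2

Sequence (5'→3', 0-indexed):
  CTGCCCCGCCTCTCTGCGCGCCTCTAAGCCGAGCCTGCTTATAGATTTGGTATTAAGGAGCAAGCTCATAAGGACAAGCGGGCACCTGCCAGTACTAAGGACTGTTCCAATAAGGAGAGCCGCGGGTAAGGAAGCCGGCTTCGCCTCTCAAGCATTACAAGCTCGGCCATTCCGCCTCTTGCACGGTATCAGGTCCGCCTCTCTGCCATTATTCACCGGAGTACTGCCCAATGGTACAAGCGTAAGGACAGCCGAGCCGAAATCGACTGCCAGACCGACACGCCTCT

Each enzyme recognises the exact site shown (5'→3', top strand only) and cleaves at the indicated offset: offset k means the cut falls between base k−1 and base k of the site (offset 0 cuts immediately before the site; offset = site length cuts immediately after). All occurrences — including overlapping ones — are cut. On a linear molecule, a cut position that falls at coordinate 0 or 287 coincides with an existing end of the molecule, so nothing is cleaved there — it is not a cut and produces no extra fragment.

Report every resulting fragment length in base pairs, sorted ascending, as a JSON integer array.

[2,3,3,4,4,5,5,5,5,5,6,6,7,7,8,9,9,9,10,12,12,12,13,14,15,16,16,21,21,23]

Per-enzyme occurrences:
  JekVI (CAAGC, off=4): starts [60, 74, 148, 157, 236] → cuts [64, 78, 152, 161, 240]
  VbrIV (TAAGGA, off=5): starts [53, 68, 95, 110, 126, 242] → cuts [58, 73, 100, 115, 131, 247]
  CdoX (CTGC, off=3): starts [0, 13, 34, 85, 202, 223, 266] → cuts [3, 16, 37, 88, 205, 226, 269]
  IvoV (CGCCTCT, off=5): starts [6, 18, 141, 172, 195, 280] → cuts [11, 23, 146, 177, 200, 285]
  HnxIV (AGCCG, off=2): starts [26, 117, 132, 249, 254] → cuts [28, 119, 134, 251, 256]

Pooled cuts: [3, 11, 16, 23, 28, 37, 58, 64, 73, 78, 88, 100, 115, 119, 131, 134, 146, 152, 161, 177, 200, 205, 226, 240, 247, 251, 256, 269, 285]

Fragment lengths:
  [0,3): 3 bp
  [3,11): 8 bp
  [11,16): 5 bp
  [16,23): 7 bp
  [23,28): 5 bp
  [28,37): 9 bp
  [37,58): 21 bp
  [58,64): 6 bp
  [64,73): 9 bp
  [73,78): 5 bp
  [78,88): 10 bp
  [88,100): 12 bp
  [100,115): 15 bp
  [115,119): 4 bp
  [119,131): 12 bp
  [131,134): 3 bp
  [134,146): 12 bp
  [146,152): 6 bp
  [152,161): 9 bp
  [161,177): 16 bp
  [177,200): 23 bp
  [200,205): 5 bp
  [205,226): 21 bp
  [226,240): 14 bp
  [240,247): 7 bp
  [247,251): 4 bp
  [251,256): 5 bp
  [256,269): 13 bp
  [269,285): 16 bp
  [285,287): 2 bp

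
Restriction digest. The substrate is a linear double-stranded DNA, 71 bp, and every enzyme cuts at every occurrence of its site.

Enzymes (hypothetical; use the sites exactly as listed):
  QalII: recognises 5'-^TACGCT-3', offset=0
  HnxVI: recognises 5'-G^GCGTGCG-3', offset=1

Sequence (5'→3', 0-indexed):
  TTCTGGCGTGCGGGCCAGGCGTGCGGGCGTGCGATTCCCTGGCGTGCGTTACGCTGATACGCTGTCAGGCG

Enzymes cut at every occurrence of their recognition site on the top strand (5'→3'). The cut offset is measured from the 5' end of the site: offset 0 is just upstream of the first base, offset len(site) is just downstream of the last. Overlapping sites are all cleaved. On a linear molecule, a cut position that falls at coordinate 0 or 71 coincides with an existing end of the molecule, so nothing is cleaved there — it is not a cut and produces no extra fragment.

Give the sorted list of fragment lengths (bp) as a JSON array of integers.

Per-enzyme occurrences:
  QalII TACGCT/0: at [49, 57] ⇒ [49, 57]
  HnxVI GGCGTGCG/1: at [4, 17, 25, 40] ⇒ [5, 18, 26, 41]

Pooled cuts: [5, 18, 26, 41, 49, 57]

Fragments:
  [0,5): 5 bp
  [5,18): 13 bp
  [18,26): 8 bp
  [26,41): 15 bp
  [41,49): 8 bp
  [49,57): 8 bp
  [57,71): 14 bp

[5,8,8,8,13,14,15]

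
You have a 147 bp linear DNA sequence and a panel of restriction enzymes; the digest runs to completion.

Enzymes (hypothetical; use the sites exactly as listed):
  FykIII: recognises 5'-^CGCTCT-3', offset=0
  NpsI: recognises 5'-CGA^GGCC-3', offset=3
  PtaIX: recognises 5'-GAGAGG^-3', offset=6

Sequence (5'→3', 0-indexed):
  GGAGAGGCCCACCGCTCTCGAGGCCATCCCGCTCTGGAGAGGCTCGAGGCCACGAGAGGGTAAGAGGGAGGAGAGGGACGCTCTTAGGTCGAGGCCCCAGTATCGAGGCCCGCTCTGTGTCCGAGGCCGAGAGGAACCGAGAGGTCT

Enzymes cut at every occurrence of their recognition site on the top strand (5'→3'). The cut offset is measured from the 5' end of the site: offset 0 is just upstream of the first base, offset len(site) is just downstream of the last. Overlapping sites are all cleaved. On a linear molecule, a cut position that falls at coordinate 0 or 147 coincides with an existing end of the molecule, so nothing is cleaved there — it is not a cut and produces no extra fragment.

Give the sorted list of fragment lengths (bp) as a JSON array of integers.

[2,3,4,5,5,7,8,9,10,10,12,13,14,14,14,17]

Scan for sites:
  FykIII CGCTCT/0: at [12, 29, 78, 110] ⇒ [12, 29, 78, 110]
  NpsI CGAGGCC/3: at [18, 44, 89, 103, 121] ⇒ [21, 47, 92, 106, 124]
  PtaIX GAGAGG/6: at [1, 36, 53, 70, 128, 138] ⇒ [7, 42, 59, 76, 134, 144]

All cut coordinates (distinct, sorted): [7, 12, 21, 29, 42, 47, 59, 76, 78, 92, 106, 110, 124, 134, 144]

Fragment lengths:
  [0,7): 7 bp
  [7,12): 5 bp
  [12,21): 9 bp
  [21,29): 8 bp
  [29,42): 13 bp
  [42,47): 5 bp
  [47,59): 12 bp
  [59,76): 17 bp
  [76,78): 2 bp
  [78,92): 14 bp
  [92,106): 14 bp
  [106,110): 4 bp
  [110,124): 14 bp
  [124,134): 10 bp
  [134,144): 10 bp
  [144,147): 3 bp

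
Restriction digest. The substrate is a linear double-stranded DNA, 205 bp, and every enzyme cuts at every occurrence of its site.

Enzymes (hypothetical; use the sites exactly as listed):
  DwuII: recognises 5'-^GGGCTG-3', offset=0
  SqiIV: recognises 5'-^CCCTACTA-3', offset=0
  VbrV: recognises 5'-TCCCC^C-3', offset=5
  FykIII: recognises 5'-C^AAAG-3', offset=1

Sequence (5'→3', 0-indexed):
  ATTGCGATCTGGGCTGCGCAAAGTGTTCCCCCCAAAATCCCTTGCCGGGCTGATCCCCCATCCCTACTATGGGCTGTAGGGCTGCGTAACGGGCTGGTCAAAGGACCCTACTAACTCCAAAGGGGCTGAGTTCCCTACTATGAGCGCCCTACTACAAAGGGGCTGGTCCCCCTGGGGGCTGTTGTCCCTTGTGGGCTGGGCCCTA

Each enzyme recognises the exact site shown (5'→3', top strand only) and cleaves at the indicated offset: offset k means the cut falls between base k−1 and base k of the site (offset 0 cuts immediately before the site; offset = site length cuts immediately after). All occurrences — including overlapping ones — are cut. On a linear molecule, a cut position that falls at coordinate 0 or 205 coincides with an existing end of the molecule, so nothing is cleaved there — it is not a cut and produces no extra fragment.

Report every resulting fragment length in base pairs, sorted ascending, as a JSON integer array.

[3,4,4,4,6,8,9,9,9,9,10,10,12,12,12,12,13,13,14,15,17]

Site scan:
  DwuII GGGCTG/0: at [10, 46, 70, 78, 90, 122, 159, 175, 192] ⇒ [10, 46, 70, 78, 90, 122, 159, 175, 192]
  SqiIV CCCTACTA/0: at [61, 105, 132, 146] ⇒ [61, 105, 132, 146]
  VbrV TCCCCC/5: at [26, 53, 166] ⇒ [31, 58, 171]
  FykIII CAAAG/1: at [18, 98, 117, 154] ⇒ [19, 99, 118, 155]

Pooled cuts: [10, 19, 31, 46, 58, 61, 70, 78, 90, 99, 105, 118, 122, 132, 146, 155, 159, 171, 175, 192]

Fragments:
  [0,10): 10 bp
  [10,19): 9 bp
  [19,31): 12 bp
  [31,46): 15 bp
  [46,58): 12 bp
  [58,61): 3 bp
  [61,70): 9 bp
  [70,78): 8 bp
  [78,90): 12 bp
  [90,99): 9 bp
  [99,105): 6 bp
  [105,118): 13 bp
  [118,122): 4 bp
  [122,132): 10 bp
  [132,146): 14 bp
  [146,155): 9 bp
  [155,159): 4 bp
  [159,171): 12 bp
  [171,175): 4 bp
  [175,192): 17 bp
  [192,205): 13 bp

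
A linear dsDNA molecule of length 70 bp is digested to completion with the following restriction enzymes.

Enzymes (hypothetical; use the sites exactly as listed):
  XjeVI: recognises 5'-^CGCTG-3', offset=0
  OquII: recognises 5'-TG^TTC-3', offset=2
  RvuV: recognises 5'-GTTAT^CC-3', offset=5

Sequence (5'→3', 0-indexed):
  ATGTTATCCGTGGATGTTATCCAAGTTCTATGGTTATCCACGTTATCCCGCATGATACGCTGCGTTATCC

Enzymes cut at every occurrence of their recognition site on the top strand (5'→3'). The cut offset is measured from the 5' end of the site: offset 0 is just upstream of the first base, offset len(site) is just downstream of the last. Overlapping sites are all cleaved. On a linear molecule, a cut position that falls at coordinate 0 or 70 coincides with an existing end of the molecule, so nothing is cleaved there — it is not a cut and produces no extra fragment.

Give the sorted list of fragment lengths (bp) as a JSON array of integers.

[2,7,9,11,11,13,17]

Scan for sites:
  XjeVI (CGCTG, off=0): starts [57] → cuts [57]
  OquII (TGTTC, off=2): no sites
  RvuV (GTTATCC, off=5): starts [2, 15, 32, 41, 63] → cuts [7, 20, 37, 46, 68]

All cut coordinates (distinct, sorted): [7, 20, 37, 46, 57, 68]

Fragments:
  [0,7): 7 bp
  [7,20): 13 bp
  [20,37): 17 bp
  [37,46): 9 bp
  [46,57): 11 bp
  [57,68): 11 bp
  [68,70): 2 bp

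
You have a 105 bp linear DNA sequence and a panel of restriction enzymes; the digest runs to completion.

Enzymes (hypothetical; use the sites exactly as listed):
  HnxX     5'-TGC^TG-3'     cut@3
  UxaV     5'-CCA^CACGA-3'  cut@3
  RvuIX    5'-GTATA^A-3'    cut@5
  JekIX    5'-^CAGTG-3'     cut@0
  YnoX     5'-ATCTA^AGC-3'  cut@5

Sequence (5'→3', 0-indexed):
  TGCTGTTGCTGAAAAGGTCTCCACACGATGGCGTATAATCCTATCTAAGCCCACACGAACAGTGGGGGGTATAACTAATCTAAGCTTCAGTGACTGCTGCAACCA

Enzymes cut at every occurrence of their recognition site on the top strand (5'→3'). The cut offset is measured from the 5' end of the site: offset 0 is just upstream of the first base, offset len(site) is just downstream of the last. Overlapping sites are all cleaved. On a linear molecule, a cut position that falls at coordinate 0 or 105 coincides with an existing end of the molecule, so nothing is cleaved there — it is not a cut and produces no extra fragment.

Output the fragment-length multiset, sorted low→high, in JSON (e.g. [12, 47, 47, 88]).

Site scan:
  HnxX TGCTG/3: at [0, 6, 94] ⇒ [3, 9, 97]
  UxaV CCACACGA/3: at [20, 50] ⇒ [23, 53]
  RvuIX GTATAA/5: at [32, 68] ⇒ [37, 73]
  JekIX CAGTG/0: at [59, 87] ⇒ [59, 87]
  YnoX ATCTAAGC/5: at [42, 77] ⇒ [47, 82]

All cut coordinates (distinct, sorted): [3, 9, 23, 37, 47, 53, 59, 73, 82, 87, 97]

Fragments:
  [0,3): 3 bp
  [3,9): 6 bp
  [9,23): 14 bp
  [23,37): 14 bp
  [37,47): 10 bp
  [47,53): 6 bp
  [53,59): 6 bp
  [59,73): 14 bp
  [73,82): 9 bp
  [82,87): 5 bp
  [87,97): 10 bp
  [97,105): 8 bp

[3,5,6,6,6,8,9,10,10,14,14,14]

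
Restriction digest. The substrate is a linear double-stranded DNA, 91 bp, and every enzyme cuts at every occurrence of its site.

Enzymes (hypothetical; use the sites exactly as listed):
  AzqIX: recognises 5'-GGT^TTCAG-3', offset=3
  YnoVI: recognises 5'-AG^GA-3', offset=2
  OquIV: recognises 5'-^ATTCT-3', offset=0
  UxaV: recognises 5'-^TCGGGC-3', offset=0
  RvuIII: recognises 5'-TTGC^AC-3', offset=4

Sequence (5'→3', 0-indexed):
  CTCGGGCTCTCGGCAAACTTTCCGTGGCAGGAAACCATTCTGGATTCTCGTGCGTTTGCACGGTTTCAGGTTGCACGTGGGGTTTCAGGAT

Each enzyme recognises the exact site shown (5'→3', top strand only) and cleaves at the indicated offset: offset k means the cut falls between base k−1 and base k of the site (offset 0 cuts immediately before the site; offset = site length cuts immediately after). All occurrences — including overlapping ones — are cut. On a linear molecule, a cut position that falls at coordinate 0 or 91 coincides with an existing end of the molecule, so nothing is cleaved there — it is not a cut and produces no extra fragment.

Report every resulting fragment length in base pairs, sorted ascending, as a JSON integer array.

Per-enzyme occurrences:
  AzqIX (GGTTTCAG, off=3): starts [61, 80] → cuts [64, 83]
  YnoVI (AGGA, off=2): starts [28, 86] → cuts [30, 88]
  OquIV (ATTCT, off=0): starts [36, 43] → cuts [36, 43]
  UxaV (TCGGGC, off=0): starts [1] → cuts [1]
  RvuIII (TTGCAC, off=4): starts [55, 70] → cuts [59, 74]

All cut coordinates (distinct, sorted): [1, 30, 36, 43, 59, 64, 74, 83, 88]

Fragment lengths:
  [0,1): 1 bp
  [1,30): 29 bp
  [30,36): 6 bp
  [36,43): 7 bp
  [43,59): 16 bp
  [59,64): 5 bp
  [64,74): 10 bp
  [74,83): 9 bp
  [83,88): 5 bp
  [88,91): 3 bp

[1,3,5,5,6,7,9,10,16,29]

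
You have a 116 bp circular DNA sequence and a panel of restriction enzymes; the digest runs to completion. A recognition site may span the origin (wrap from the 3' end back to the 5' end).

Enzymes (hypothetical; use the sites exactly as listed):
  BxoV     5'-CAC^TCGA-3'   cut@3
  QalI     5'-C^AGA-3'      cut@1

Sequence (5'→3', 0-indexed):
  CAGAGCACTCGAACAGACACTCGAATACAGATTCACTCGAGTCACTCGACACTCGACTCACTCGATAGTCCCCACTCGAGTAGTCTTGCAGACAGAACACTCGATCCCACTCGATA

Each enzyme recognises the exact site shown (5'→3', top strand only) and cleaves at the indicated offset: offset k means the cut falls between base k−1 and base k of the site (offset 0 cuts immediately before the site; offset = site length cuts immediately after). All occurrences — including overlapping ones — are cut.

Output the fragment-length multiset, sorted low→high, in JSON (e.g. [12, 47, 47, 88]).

[4,6,6,7,7,7,7,8,8,9,9,10,14,14]

Scan for sites:
  BxoV CACTCGA/3: at [5, 17, 33, 42, 49, 58, 72, 97, 107] ⇒ [8, 20, 36, 45, 52, 61, 75, 100, 110]
  QalI CAGA/1: at [0, 13, 27, 88, 92] ⇒ [1, 14, 28, 89, 93]

Pooled cuts: [1, 8, 14, 20, 28, 36, 45, 52, 61, 75, 89, 93, 100, 110]

Fragment lengths:
  1→8: 7 bp
  8→14: 6 bp
  14→20: 6 bp
  20→28: 8 bp
  28→36: 8 bp
  36→45: 9 bp
  45→52: 7 bp
  52→61: 9 bp
  61→75: 14 bp
  75→89: 14 bp
  89→93: 4 bp
  93→100: 7 bp
  100→110: 10 bp
  110→1 (wrap): 116-110+1 = 7 bp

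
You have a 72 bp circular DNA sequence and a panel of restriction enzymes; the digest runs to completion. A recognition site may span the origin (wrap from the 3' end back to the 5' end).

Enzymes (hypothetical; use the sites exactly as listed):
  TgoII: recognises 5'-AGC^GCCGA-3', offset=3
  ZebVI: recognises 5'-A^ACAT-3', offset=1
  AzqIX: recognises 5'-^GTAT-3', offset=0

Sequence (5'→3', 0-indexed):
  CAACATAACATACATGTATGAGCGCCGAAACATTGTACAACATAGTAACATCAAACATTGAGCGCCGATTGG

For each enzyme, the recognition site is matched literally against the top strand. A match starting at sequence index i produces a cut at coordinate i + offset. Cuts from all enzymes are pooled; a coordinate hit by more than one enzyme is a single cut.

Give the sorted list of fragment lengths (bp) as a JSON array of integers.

Per-enzyme occurrences:
  TgoII AGCGCCGA/3: at [20, 60] ⇒ [23, 63]
  ZebVI AACAT/1: at [1, 6, 28, 38, 46, 53] ⇒ [2, 7, 29, 39, 47, 54]
  AzqIX GTAT/0: at [15] ⇒ [15]

All cut coordinates (distinct, sorted): [2, 7, 15, 23, 29, 39, 47, 54, 63]

Fragment lengths:
  2→7: 5 bp
  7→15: 8 bp
  15→23: 8 bp
  23→29: 6 bp
  29→39: 10 bp
  39→47: 8 bp
  47→54: 7 bp
  54→63: 9 bp
  63→2 (wrap): 72-63+2 = 11 bp

[5,6,7,8,8,8,9,10,11]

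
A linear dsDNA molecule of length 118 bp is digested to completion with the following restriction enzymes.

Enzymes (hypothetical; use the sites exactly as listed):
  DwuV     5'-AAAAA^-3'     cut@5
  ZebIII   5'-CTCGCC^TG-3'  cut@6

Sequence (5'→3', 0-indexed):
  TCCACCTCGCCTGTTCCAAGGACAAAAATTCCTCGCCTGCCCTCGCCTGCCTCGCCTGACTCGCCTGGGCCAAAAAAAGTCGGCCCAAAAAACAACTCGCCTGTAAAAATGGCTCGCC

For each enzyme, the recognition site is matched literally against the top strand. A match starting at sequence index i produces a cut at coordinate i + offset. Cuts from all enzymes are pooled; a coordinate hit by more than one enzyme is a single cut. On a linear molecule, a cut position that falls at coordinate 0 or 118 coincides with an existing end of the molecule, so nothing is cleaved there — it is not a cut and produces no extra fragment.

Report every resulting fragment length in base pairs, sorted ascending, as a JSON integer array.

[1,1,1,8,9,9,9,9,9,10,11,11,13,17]

Per-enzyme occurrences:
  DwuV (AAAAA, off=5): starts [23, 71, 72, 73, 86, 87, 104] → cuts [28, 76, 77, 78, 91, 92, 109]
  ZebIII (CTCGCCTG, off=6): starts [5, 31, 41, 50, 59, 95] → cuts [11, 37, 47, 56, 65, 101]

All cut coordinates (distinct, sorted): [11, 28, 37, 47, 56, 65, 76, 77, 78, 91, 92, 101, 109]

Fragment lengths:
  [0,11): 11 bp
  [11,28): 17 bp
  [28,37): 9 bp
  [37,47): 10 bp
  [47,56): 9 bp
  [56,65): 9 bp
  [65,76): 11 bp
  [76,77): 1 bp
  [77,78): 1 bp
  [78,91): 13 bp
  [91,92): 1 bp
  [92,101): 9 bp
  [101,109): 8 bp
  [109,118): 9 bp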